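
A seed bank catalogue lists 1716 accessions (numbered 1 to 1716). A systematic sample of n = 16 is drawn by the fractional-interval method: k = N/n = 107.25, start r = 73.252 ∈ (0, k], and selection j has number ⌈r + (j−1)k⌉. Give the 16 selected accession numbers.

74, 181, 288, 396, 503, 610, 717, 825, 932, 1039, 1146, 1254, 1361, 1468, 1575, 1683

j=1: r + 0k = 73.252 → ⌈·⌉ = 74
j=2: r + 1k = 180.502 → ⌈·⌉ = 181
j=3: r + 2k = 287.752 → ⌈·⌉ = 288
j=4: r + 3k = 395.002 → ⌈·⌉ = 396
j=5: r + 4k = 502.252 → ⌈·⌉ = 503
j=6: r + 5k = 609.502 → ⌈·⌉ = 610
j=7: r + 6k = 716.752 → ⌈·⌉ = 717
j=8: r + 7k = 824.002 → ⌈·⌉ = 825
j=9: r + 8k = 931.252 → ⌈·⌉ = 932
j=10: r + 9k = 1038.502 → ⌈·⌉ = 1039
j=11: r + 10k = 1145.752 → ⌈·⌉ = 1146
j=12: r + 11k = 1253.002 → ⌈·⌉ = 1254
j=13: r + 12k = 1360.252 → ⌈·⌉ = 1361
j=14: r + 13k = 1467.502 → ⌈·⌉ = 1468
j=15: r + 14k = 1574.752 → ⌈·⌉ = 1575
j=16: r + 15k = 1682.002 → ⌈·⌉ = 1683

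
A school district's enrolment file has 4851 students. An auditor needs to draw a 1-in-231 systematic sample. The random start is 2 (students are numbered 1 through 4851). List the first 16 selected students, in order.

2, 233, 464, 695, 926, 1157, 1388, 1619, 1850, 2081, 2312, 2543, 2774, 3005, 3236, 3467

student 1: 2
student 2: 2 + 231 = 233
student 3: 233 + 231 = 464
student 4: 464 + 231 = 695
student 5: 695 + 231 = 926
student 6: 926 + 231 = 1157
student 7: 1157 + 231 = 1388
student 8: 1388 + 231 = 1619
student 9: 1619 + 231 = 1850
student 10: 1850 + 231 = 2081
student 11: 2081 + 231 = 2312
student 12: 2312 + 231 = 2543
student 13: 2543 + 231 = 2774
student 14: 2774 + 231 = 3005
student 15: 3005 + 231 = 3236
student 16: 3236 + 231 = 3467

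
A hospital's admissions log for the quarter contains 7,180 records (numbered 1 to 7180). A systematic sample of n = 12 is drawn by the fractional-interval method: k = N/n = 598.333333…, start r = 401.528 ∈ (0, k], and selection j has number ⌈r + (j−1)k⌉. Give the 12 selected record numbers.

402, 1000, 1599, 2197, 2795, 3394, 3992, 4590, 5189, 5787, 6385, 6984

j=1: r + 0k = 401.528 → ⌈·⌉ = 402
j=2: r + 1k = 999.861333… → ⌈·⌉ = 1000
j=3: r + 2k = 1598.194666… → ⌈·⌉ = 1599
j=4: r + 3k = 2196.528 → ⌈·⌉ = 2197
j=5: r + 4k = 2794.861333… → ⌈·⌉ = 2795
j=6: r + 5k = 3393.194666… → ⌈·⌉ = 3394
j=7: r + 6k = 3991.528 → ⌈·⌉ = 3992
j=8: r + 7k = 4589.861333… → ⌈·⌉ = 4590
j=9: r + 8k = 5188.194666… → ⌈·⌉ = 5189
j=10: r + 9k = 5786.528 → ⌈·⌉ = 5787
j=11: r + 10k = 6384.861333… → ⌈·⌉ = 6385
j=12: r + 11k = 6983.194666… → ⌈·⌉ = 6984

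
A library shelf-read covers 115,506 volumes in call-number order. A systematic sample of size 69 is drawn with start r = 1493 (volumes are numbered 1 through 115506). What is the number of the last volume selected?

k = 115506/69 = 1674
69th selection = r + (69−1)·k = 1493 + 68×1674 = 1493 + 113832 = 115325

115325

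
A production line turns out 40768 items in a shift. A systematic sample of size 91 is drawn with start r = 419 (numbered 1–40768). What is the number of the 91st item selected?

40739

k = 40768/91 = 448
91st selection = r + (91−1)·k = 419 + 90×448 = 419 + 40320 = 40739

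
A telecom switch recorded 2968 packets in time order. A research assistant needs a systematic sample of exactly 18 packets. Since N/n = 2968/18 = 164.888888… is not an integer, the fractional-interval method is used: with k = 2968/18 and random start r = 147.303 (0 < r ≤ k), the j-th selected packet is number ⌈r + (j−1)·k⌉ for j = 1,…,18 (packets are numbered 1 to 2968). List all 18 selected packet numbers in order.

148, 313, 478, 642, 807, 972, 1137, 1302, 1467, 1632, 1797, 1962, 2126, 2291, 2456, 2621, 2786, 2951

j=1: r + 0k = 147.303 → ⌈·⌉ = 148
j=2: r + 1k = 312.191888… → ⌈·⌉ = 313
j=3: r + 2k = 477.080777… → ⌈·⌉ = 478
j=4: r + 3k = 641.969666… → ⌈·⌉ = 642
j=5: r + 4k = 806.858555… → ⌈·⌉ = 807
j=6: r + 5k = 971.747444… → ⌈·⌉ = 972
j=7: r + 6k = 1136.636333… → ⌈·⌉ = 1137
j=8: r + 7k = 1301.525222… → ⌈·⌉ = 1302
j=9: r + 8k = 1466.414111… → ⌈·⌉ = 1467
j=10: r + 9k = 1631.303 → ⌈·⌉ = 1632
j=11: r + 10k = 1796.191888… → ⌈·⌉ = 1797
j=12: r + 11k = 1961.080777… → ⌈·⌉ = 1962
j=13: r + 12k = 2125.969666… → ⌈·⌉ = 2126
j=14: r + 13k = 2290.858555… → ⌈·⌉ = 2291
j=15: r + 14k = 2455.747444… → ⌈·⌉ = 2456
j=16: r + 15k = 2620.636333… → ⌈·⌉ = 2621
j=17: r + 16k = 2785.525222… → ⌈·⌉ = 2786
j=18: r + 17k = 2950.414111… → ⌈·⌉ = 2951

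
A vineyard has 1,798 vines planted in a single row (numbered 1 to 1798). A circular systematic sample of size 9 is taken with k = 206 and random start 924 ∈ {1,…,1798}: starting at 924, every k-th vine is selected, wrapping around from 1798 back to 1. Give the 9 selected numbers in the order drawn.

924, 1130, 1336, 1542, 1748, 156, 362, 568, 774

Selection 1: 924
Selection 2: 924 + 206 = 1130
Selection 3: 1130 + 206 = 1336
Selection 4: 1336 + 206 = 1542
Selection 5: 1542 + 206 = 1748
Selection 6: 1748 + 206 = 1954 → 1954 − 1798 = 156
Selection 7: 156 + 206 = 362
Selection 8: 362 + 206 = 568
Selection 9: 568 + 206 = 774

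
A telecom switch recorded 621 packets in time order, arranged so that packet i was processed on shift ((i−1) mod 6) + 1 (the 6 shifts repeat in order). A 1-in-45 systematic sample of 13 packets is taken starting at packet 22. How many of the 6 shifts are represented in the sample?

Consecutive selections differ by k = 45, so their shift numbers differ by 45 mod 6 = 3.
gcd(45, 6) = 3, so the sample visits 6/3 = 2 distinct residues mod 6.
Start 22 is shift 4; the shifts hit are 1, 4.

2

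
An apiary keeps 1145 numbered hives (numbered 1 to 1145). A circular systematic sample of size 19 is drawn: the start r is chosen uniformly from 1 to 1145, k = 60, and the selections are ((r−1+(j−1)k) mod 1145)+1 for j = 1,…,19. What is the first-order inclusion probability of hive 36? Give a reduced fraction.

For each position j, as r ranges over 1…1145 the j-th selection hits every hive exactly once, so hive 36 is selected for exactly 19 of the 1145 starts.
Inclusion probability = 19/1145.

19/1145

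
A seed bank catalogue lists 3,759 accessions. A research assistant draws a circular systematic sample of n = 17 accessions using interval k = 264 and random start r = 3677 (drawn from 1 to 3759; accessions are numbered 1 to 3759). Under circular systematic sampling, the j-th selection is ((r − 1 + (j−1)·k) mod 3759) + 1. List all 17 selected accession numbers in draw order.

3677, 182, 446, 710, 974, 1238, 1502, 1766, 2030, 2294, 2558, 2822, 3086, 3350, 3614, 119, 383

Selection 1: 3677
Selection 2: 3677 + 264 = 3941 → 3941 − 3759 = 182
Selection 3: 182 + 264 = 446
Selection 4: 446 + 264 = 710
Selection 5: 710 + 264 = 974
Selection 6: 974 + 264 = 1238
Selection 7: 1238 + 264 = 1502
Selection 8: 1502 + 264 = 1766
Selection 9: 1766 + 264 = 2030
Selection 10: 2030 + 264 = 2294
Selection 11: 2294 + 264 = 2558
Selection 12: 2558 + 264 = 2822
Selection 13: 2822 + 264 = 3086
Selection 14: 3086 + 264 = 3350
Selection 15: 3350 + 264 = 3614
Selection 16: 3614 + 264 = 3878 → 3878 − 3759 = 119
Selection 17: 119 + 264 = 383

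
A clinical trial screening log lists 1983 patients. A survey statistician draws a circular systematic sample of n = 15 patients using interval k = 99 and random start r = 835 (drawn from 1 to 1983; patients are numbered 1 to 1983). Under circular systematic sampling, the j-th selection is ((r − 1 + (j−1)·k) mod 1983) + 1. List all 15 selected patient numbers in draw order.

835, 934, 1033, 1132, 1231, 1330, 1429, 1528, 1627, 1726, 1825, 1924, 40, 139, 238

Selection 1: 835
Selection 2: 835 + 99 = 934
Selection 3: 934 + 99 = 1033
Selection 4: 1033 + 99 = 1132
Selection 5: 1132 + 99 = 1231
Selection 6: 1231 + 99 = 1330
Selection 7: 1330 + 99 = 1429
Selection 8: 1429 + 99 = 1528
Selection 9: 1528 + 99 = 1627
Selection 10: 1627 + 99 = 1726
Selection 11: 1726 + 99 = 1825
Selection 12: 1825 + 99 = 1924
Selection 13: 1924 + 99 = 2023 → 2023 − 1983 = 40
Selection 14: 40 + 99 = 139
Selection 15: 139 + 99 = 238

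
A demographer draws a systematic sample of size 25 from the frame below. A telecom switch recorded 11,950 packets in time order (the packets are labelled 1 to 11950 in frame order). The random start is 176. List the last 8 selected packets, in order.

8302, 8780, 9258, 9736, 10214, 10692, 11170, 11648

k = N/n = 11950/25 = 478
18th selection = 176 + 17×478 = 8302
19th: 8302 + 478 = 8780
20th: 8780 + 478 = 9258
21st: 9258 + 478 = 9736
22nd: 9736 + 478 = 10214
23rd: 10214 + 478 = 10692
24th: 10692 + 478 = 11170
25th: 11170 + 478 = 11648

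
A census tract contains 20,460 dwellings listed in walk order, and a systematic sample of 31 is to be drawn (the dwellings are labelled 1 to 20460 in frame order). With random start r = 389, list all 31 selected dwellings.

k = N/n = 20460/31 = 660
dwelling 1: 389
dwelling 2: 389 + 660 = 1049
dwelling 3: 1049 + 660 = 1709
dwelling 4: 1709 + 660 = 2369
dwelling 5: 2369 + 660 = 3029
dwelling 6: 3029 + 660 = 3689
dwelling 7: 3689 + 660 = 4349
dwelling 8: 4349 + 660 = 5009
dwelling 9: 5009 + 660 = 5669
dwelling 10: 5669 + 660 = 6329
dwelling 11: 6329 + 660 = 6989
dwelling 12: 6989 + 660 = 7649
dwelling 13: 7649 + 660 = 8309
dwelling 14: 8309 + 660 = 8969
dwelling 15: 8969 + 660 = 9629
dwelling 16: 9629 + 660 = 10289
dwelling 17: 10289 + 660 = 10949
dwelling 18: 10949 + 660 = 11609
dwelling 19: 11609 + 660 = 12269
dwelling 20: 12269 + 660 = 12929
dwelling 21: 12929 + 660 = 13589
dwelling 22: 13589 + 660 = 14249
dwelling 23: 14249 + 660 = 14909
dwelling 24: 14909 + 660 = 15569
dwelling 25: 15569 + 660 = 16229
dwelling 26: 16229 + 660 = 16889
dwelling 27: 16889 + 660 = 17549
dwelling 28: 17549 + 660 = 18209
dwelling 29: 18209 + 660 = 18869
dwelling 30: 18869 + 660 = 19529
dwelling 31: 19529 + 660 = 20189

389, 1049, 1709, 2369, 3029, 3689, 4349, 5009, 5669, 6329, 6989, 7649, 8309, 8969, 9629, 10289, 10949, 11609, 12269, 12929, 13589, 14249, 14909, 15569, 16229, 16889, 17549, 18209, 18869, 19529, 20189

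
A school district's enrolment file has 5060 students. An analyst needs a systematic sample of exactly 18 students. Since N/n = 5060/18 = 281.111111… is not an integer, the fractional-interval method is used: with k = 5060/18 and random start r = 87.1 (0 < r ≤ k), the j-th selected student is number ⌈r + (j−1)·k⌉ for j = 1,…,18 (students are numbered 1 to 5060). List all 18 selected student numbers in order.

j=1: r + 0k = 87.1 → ⌈·⌉ = 88
j=2: r + 1k = 368.211111… → ⌈·⌉ = 369
j=3: r + 2k = 649.322222… → ⌈·⌉ = 650
j=4: r + 3k = 930.433333… → ⌈·⌉ = 931
j=5: r + 4k = 1211.544444… → ⌈·⌉ = 1212
j=6: r + 5k = 1492.655555… → ⌈·⌉ = 1493
j=7: r + 6k = 1773.766666… → ⌈·⌉ = 1774
j=8: r + 7k = 2054.877777… → ⌈·⌉ = 2055
j=9: r + 8k = 2335.988888… → ⌈·⌉ = 2336
j=10: r + 9k = 2617.1 → ⌈·⌉ = 2618
j=11: r + 10k = 2898.211111… → ⌈·⌉ = 2899
j=12: r + 11k = 3179.322222… → ⌈·⌉ = 3180
j=13: r + 12k = 3460.433333… → ⌈·⌉ = 3461
j=14: r + 13k = 3741.544444… → ⌈·⌉ = 3742
j=15: r + 14k = 4022.655555… → ⌈·⌉ = 4023
j=16: r + 15k = 4303.766666… → ⌈·⌉ = 4304
j=17: r + 16k = 4584.877777… → ⌈·⌉ = 4585
j=18: r + 17k = 4865.988888… → ⌈·⌉ = 4866

88, 369, 650, 931, 1212, 1493, 1774, 2055, 2336, 2618, 2899, 3180, 3461, 3742, 4023, 4304, 4585, 4866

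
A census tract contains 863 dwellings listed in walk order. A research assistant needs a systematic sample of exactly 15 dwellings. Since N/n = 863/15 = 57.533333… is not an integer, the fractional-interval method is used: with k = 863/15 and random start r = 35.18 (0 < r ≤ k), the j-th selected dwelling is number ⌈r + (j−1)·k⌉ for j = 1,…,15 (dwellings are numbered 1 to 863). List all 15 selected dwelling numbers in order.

j=1: r + 0k = 35.18 → ⌈·⌉ = 36
j=2: r + 1k = 92.713333… → ⌈·⌉ = 93
j=3: r + 2k = 150.246666… → ⌈·⌉ = 151
j=4: r + 3k = 207.78 → ⌈·⌉ = 208
j=5: r + 4k = 265.313333… → ⌈·⌉ = 266
j=6: r + 5k = 322.846666… → ⌈·⌉ = 323
j=7: r + 6k = 380.38 → ⌈·⌉ = 381
j=8: r + 7k = 437.913333… → ⌈·⌉ = 438
j=9: r + 8k = 495.446666… → ⌈·⌉ = 496
j=10: r + 9k = 552.98 → ⌈·⌉ = 553
j=11: r + 10k = 610.513333… → ⌈·⌉ = 611
j=12: r + 11k = 668.046666… → ⌈·⌉ = 669
j=13: r + 12k = 725.58 → ⌈·⌉ = 726
j=14: r + 13k = 783.113333… → ⌈·⌉ = 784
j=15: r + 14k = 840.646666… → ⌈·⌉ = 841

36, 93, 151, 208, 266, 323, 381, 438, 496, 553, 611, 669, 726, 784, 841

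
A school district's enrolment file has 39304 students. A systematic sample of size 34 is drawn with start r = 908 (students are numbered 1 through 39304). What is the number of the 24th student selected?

27496

k = 39304/34 = 1156
24th selection = r + (24−1)·k = 908 + 23×1156 = 908 + 26588 = 27496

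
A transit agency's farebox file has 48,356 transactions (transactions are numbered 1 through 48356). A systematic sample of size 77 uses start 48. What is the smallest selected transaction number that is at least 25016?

25168

k = 48356/77 = 628
Steps past start: ⌈(25016 − 48)/628⌉ = ⌈24968/628⌉ = 40
Selected transaction: 48 + 40×628 = 25168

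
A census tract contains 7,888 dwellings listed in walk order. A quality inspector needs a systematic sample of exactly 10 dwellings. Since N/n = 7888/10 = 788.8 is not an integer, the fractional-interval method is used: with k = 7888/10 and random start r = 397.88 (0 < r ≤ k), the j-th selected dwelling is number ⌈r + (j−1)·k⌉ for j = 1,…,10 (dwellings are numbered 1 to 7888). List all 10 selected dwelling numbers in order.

398, 1187, 1976, 2765, 3554, 4342, 5131, 5920, 6709, 7498

j=1: r + 0k = 397.88 → ⌈·⌉ = 398
j=2: r + 1k = 1186.68 → ⌈·⌉ = 1187
j=3: r + 2k = 1975.48 → ⌈·⌉ = 1976
j=4: r + 3k = 2764.28 → ⌈·⌉ = 2765
j=5: r + 4k = 3553.08 → ⌈·⌉ = 3554
j=6: r + 5k = 4341.88 → ⌈·⌉ = 4342
j=7: r + 6k = 5130.68 → ⌈·⌉ = 5131
j=8: r + 7k = 5919.48 → ⌈·⌉ = 5920
j=9: r + 8k = 6708.28 → ⌈·⌉ = 6709
j=10: r + 9k = 7497.08 → ⌈·⌉ = 7498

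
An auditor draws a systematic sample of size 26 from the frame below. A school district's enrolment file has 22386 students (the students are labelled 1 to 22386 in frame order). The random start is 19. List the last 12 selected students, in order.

12073, 12934, 13795, 14656, 15517, 16378, 17239, 18100, 18961, 19822, 20683, 21544

k = N/n = 22386/26 = 861
15th selection = 19 + 14×861 = 12073
16th: 12073 + 861 = 12934
17th: 12934 + 861 = 13795
18th: 13795 + 861 = 14656
19th: 14656 + 861 = 15517
20th: 15517 + 861 = 16378
21st: 16378 + 861 = 17239
22nd: 17239 + 861 = 18100
23rd: 18100 + 861 = 18961
24th: 18961 + 861 = 19822
25th: 19822 + 861 = 20683
26th: 20683 + 861 = 21544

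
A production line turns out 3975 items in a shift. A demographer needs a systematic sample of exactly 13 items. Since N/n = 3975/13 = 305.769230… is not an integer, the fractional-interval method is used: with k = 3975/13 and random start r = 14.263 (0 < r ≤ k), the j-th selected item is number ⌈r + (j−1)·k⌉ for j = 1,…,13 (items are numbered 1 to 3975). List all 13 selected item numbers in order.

15, 321, 626, 932, 1238, 1544, 1849, 2155, 2461, 2767, 3072, 3378, 3684

j=1: r + 0k = 14.263 → ⌈·⌉ = 15
j=2: r + 1k = 320.032230… → ⌈·⌉ = 321
j=3: r + 2k = 625.801461… → ⌈·⌉ = 626
j=4: r + 3k = 931.570692… → ⌈·⌉ = 932
j=5: r + 4k = 1237.339923… → ⌈·⌉ = 1238
j=6: r + 5k = 1543.109153… → ⌈·⌉ = 1544
j=7: r + 6k = 1848.878384… → ⌈·⌉ = 1849
j=8: r + 7k = 2154.647615… → ⌈·⌉ = 2155
j=9: r + 8k = 2460.416846… → ⌈·⌉ = 2461
j=10: r + 9k = 2766.186076… → ⌈·⌉ = 2767
j=11: r + 10k = 3071.955307… → ⌈·⌉ = 3072
j=12: r + 11k = 3377.724538… → ⌈·⌉ = 3378
j=13: r + 12k = 3683.493769… → ⌈·⌉ = 3684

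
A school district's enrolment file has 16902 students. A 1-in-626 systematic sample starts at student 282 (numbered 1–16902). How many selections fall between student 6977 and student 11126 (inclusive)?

7

k = 626
First selection ≥ 6977: 282 + ⌈(6977−282)/626⌉·626 = 282 + 11×626 = 7168
Last selection ≤ 11126: 282 + ⌊(11126−282)/626⌋·626 = 282 + 17×626 = 10924
Count = 17 − 11 + 1 = 7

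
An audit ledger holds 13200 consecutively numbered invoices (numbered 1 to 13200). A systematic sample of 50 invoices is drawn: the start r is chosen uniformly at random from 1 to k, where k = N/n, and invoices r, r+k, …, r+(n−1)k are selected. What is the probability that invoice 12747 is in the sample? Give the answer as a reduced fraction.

k = 13200/50 = 264.
Invoice 12747 is selected iff r ≡ 12747 (mod 264); exactly one such r in {1,…,264}.
Inclusion probability = 1/264.

1/264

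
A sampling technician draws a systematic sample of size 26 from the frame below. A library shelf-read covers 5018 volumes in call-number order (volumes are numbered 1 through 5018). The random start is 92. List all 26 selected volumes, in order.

k = N/n = 5018/26 = 193
volume 1: 92
volume 2: 92 + 193 = 285
volume 3: 285 + 193 = 478
volume 4: 478 + 193 = 671
volume 5: 671 + 193 = 864
volume 6: 864 + 193 = 1057
volume 7: 1057 + 193 = 1250
volume 8: 1250 + 193 = 1443
volume 9: 1443 + 193 = 1636
volume 10: 1636 + 193 = 1829
volume 11: 1829 + 193 = 2022
volume 12: 2022 + 193 = 2215
volume 13: 2215 + 193 = 2408
volume 14: 2408 + 193 = 2601
volume 15: 2601 + 193 = 2794
volume 16: 2794 + 193 = 2987
volume 17: 2987 + 193 = 3180
volume 18: 3180 + 193 = 3373
volume 19: 3373 + 193 = 3566
volume 20: 3566 + 193 = 3759
volume 21: 3759 + 193 = 3952
volume 22: 3952 + 193 = 4145
volume 23: 4145 + 193 = 4338
volume 24: 4338 + 193 = 4531
volume 25: 4531 + 193 = 4724
volume 26: 4724 + 193 = 4917

92, 285, 478, 671, 864, 1057, 1250, 1443, 1636, 1829, 2022, 2215, 2408, 2601, 2794, 2987, 3180, 3373, 3566, 3759, 3952, 4145, 4338, 4531, 4724, 4917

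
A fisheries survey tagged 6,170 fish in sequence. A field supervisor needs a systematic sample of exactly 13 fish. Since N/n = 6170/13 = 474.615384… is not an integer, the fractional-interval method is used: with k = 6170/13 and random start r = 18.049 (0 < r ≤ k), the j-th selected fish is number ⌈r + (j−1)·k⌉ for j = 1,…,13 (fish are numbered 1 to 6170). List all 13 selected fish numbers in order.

19, 493, 968, 1442, 1917, 2392, 2866, 3341, 3815, 4290, 4765, 5239, 5714

j=1: r + 0k = 18.049 → ⌈·⌉ = 19
j=2: r + 1k = 492.664384… → ⌈·⌉ = 493
j=3: r + 2k = 967.279769… → ⌈·⌉ = 968
j=4: r + 3k = 1441.895153… → ⌈·⌉ = 1442
j=5: r + 4k = 1916.510538… → ⌈·⌉ = 1917
j=6: r + 5k = 2391.125923… → ⌈·⌉ = 2392
j=7: r + 6k = 2865.741307… → ⌈·⌉ = 2866
j=8: r + 7k = 3340.356692… → ⌈·⌉ = 3341
j=9: r + 8k = 3814.972076… → ⌈·⌉ = 3815
j=10: r + 9k = 4289.587461… → ⌈·⌉ = 4290
j=11: r + 10k = 4764.202846… → ⌈·⌉ = 4765
j=12: r + 11k = 5238.818230… → ⌈·⌉ = 5239
j=13: r + 12k = 5713.433615… → ⌈·⌉ = 5714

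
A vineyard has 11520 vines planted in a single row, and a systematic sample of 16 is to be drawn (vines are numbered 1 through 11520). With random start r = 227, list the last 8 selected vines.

k = N/n = 11520/16 = 720
9th selection = 227 + 8×720 = 5987
10th: 5987 + 720 = 6707
11th: 6707 + 720 = 7427
12th: 7427 + 720 = 8147
13th: 8147 + 720 = 8867
14th: 8867 + 720 = 9587
15th: 9587 + 720 = 10307
16th: 10307 + 720 = 11027

5987, 6707, 7427, 8147, 8867, 9587, 10307, 11027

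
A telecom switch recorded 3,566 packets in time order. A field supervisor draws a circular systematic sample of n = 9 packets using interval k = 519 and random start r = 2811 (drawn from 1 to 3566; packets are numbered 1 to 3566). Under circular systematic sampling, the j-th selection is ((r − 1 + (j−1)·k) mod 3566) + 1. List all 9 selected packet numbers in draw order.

Selection 1: 2811
Selection 2: 2811 + 519 = 3330
Selection 3: 3330 + 519 = 3849 → 3849 − 3566 = 283
Selection 4: 283 + 519 = 802
Selection 5: 802 + 519 = 1321
Selection 6: 1321 + 519 = 1840
Selection 7: 1840 + 519 = 2359
Selection 8: 2359 + 519 = 2878
Selection 9: 2878 + 519 = 3397

2811, 3330, 283, 802, 1321, 1840, 2359, 2878, 3397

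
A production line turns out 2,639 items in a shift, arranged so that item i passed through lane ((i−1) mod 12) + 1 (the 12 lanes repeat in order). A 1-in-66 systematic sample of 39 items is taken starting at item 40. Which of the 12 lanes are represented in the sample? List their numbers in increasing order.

Consecutive selections differ by k = 66, so their lane numbers differ by 66 mod 12 = 6.
gcd(66, 12) = 6, so the sample visits 12/6 = 2 distinct residues mod 12.
Start 40 is lane 4; the lanes hit are 4, 10.

4, 10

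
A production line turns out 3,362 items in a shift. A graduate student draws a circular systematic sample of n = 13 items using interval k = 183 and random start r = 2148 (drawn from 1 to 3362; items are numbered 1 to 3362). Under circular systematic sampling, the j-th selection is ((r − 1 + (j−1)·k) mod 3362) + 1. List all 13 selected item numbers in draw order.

2148, 2331, 2514, 2697, 2880, 3063, 3246, 67, 250, 433, 616, 799, 982

Selection 1: 2148
Selection 2: 2148 + 183 = 2331
Selection 3: 2331 + 183 = 2514
Selection 4: 2514 + 183 = 2697
Selection 5: 2697 + 183 = 2880
Selection 6: 2880 + 183 = 3063
Selection 7: 3063 + 183 = 3246
Selection 8: 3246 + 183 = 3429 → 3429 − 3362 = 67
Selection 9: 67 + 183 = 250
Selection 10: 250 + 183 = 433
Selection 11: 433 + 183 = 616
Selection 12: 616 + 183 = 799
Selection 13: 799 + 183 = 982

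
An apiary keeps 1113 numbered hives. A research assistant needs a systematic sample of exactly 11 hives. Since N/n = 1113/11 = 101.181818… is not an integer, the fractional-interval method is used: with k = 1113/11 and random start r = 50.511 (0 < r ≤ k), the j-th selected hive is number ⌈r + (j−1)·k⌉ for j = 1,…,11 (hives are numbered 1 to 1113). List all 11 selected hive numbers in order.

51, 152, 253, 355, 456, 557, 658, 759, 860, 962, 1063

j=1: r + 0k = 50.511 → ⌈·⌉ = 51
j=2: r + 1k = 151.692818… → ⌈·⌉ = 152
j=3: r + 2k = 252.874636… → ⌈·⌉ = 253
j=4: r + 3k = 354.056454… → ⌈·⌉ = 355
j=5: r + 4k = 455.238272… → ⌈·⌉ = 456
j=6: r + 5k = 556.420090… → ⌈·⌉ = 557
j=7: r + 6k = 657.601909… → ⌈·⌉ = 658
j=8: r + 7k = 758.783727… → ⌈·⌉ = 759
j=9: r + 8k = 859.965545… → ⌈·⌉ = 860
j=10: r + 9k = 961.147363… → ⌈·⌉ = 962
j=11: r + 10k = 1062.329181… → ⌈·⌉ = 1063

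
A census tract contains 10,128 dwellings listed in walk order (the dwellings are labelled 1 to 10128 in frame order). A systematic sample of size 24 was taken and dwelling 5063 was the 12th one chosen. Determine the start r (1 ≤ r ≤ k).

k = 10128/24 = 422
r = 5063 − (12−1)×422 = 5063 − 4642 = 421

421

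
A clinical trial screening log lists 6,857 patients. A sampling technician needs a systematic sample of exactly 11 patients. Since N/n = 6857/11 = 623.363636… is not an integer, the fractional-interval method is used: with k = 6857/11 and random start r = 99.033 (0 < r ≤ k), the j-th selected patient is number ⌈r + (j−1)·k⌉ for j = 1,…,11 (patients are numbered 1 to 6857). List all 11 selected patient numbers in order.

100, 723, 1346, 1970, 2593, 3216, 3840, 4463, 5086, 5710, 6333

j=1: r + 0k = 99.033 → ⌈·⌉ = 100
j=2: r + 1k = 722.396636… → ⌈·⌉ = 723
j=3: r + 2k = 1345.760272… → ⌈·⌉ = 1346
j=4: r + 3k = 1969.123909… → ⌈·⌉ = 1970
j=5: r + 4k = 2592.487545… → ⌈·⌉ = 2593
j=6: r + 5k = 3215.851181… → ⌈·⌉ = 3216
j=7: r + 6k = 3839.214818… → ⌈·⌉ = 3840
j=8: r + 7k = 4462.578454… → ⌈·⌉ = 4463
j=9: r + 8k = 5085.942090… → ⌈·⌉ = 5086
j=10: r + 9k = 5709.305727… → ⌈·⌉ = 5710
j=11: r + 10k = 6332.669363… → ⌈·⌉ = 6333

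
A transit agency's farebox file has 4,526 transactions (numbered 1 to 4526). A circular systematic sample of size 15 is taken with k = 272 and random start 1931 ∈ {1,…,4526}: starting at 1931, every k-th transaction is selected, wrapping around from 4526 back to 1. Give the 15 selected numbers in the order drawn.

Selection 1: 1931
Selection 2: 1931 + 272 = 2203
Selection 3: 2203 + 272 = 2475
Selection 4: 2475 + 272 = 2747
Selection 5: 2747 + 272 = 3019
Selection 6: 3019 + 272 = 3291
Selection 7: 3291 + 272 = 3563
Selection 8: 3563 + 272 = 3835
Selection 9: 3835 + 272 = 4107
Selection 10: 4107 + 272 = 4379
Selection 11: 4379 + 272 = 4651 → 4651 − 4526 = 125
Selection 12: 125 + 272 = 397
Selection 13: 397 + 272 = 669
Selection 14: 669 + 272 = 941
Selection 15: 941 + 272 = 1213

1931, 2203, 2475, 2747, 3019, 3291, 3563, 3835, 4107, 4379, 125, 397, 669, 941, 1213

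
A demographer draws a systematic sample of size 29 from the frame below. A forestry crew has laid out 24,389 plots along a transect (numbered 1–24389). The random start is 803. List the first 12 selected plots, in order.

803, 1644, 2485, 3326, 4167, 5008, 5849, 6690, 7531, 8372, 9213, 10054

k = N/n = 24389/29 = 841
plot 1: 803
plot 2: 803 + 841 = 1644
plot 3: 1644 + 841 = 2485
plot 4: 2485 + 841 = 3326
plot 5: 3326 + 841 = 4167
plot 6: 4167 + 841 = 5008
plot 7: 5008 + 841 = 5849
plot 8: 5849 + 841 = 6690
plot 9: 6690 + 841 = 7531
plot 10: 7531 + 841 = 8372
plot 11: 8372 + 841 = 9213
plot 12: 9213 + 841 = 10054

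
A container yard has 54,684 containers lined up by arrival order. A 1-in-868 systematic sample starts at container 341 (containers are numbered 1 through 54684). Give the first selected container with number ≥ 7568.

8153

k = 868
Steps past start: ⌈(7568 − 341)/868⌉ = ⌈7227/868⌉ = 9
Selected container: 341 + 9×868 = 8153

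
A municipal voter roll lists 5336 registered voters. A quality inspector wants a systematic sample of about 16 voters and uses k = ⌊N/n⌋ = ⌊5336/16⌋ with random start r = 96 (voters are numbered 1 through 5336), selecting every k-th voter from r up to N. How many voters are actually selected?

k = ⌊5336/16⌋ = 333
Achieved size = ⌊(5336 − 96)/333⌋ + 1 = ⌊5240/333⌋ + 1 = 15 + 1 = 16
(last selection: 96 + 15×333 = 5091 ≤ 5336; next would be 5424 > 5336)

16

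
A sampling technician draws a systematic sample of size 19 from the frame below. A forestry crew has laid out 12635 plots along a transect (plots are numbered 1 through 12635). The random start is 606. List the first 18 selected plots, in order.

k = N/n = 12635/19 = 665
plot 1: 606
plot 2: 606 + 665 = 1271
plot 3: 1271 + 665 = 1936
plot 4: 1936 + 665 = 2601
plot 5: 2601 + 665 = 3266
plot 6: 3266 + 665 = 3931
plot 7: 3931 + 665 = 4596
plot 8: 4596 + 665 = 5261
plot 9: 5261 + 665 = 5926
plot 10: 5926 + 665 = 6591
plot 11: 6591 + 665 = 7256
plot 12: 7256 + 665 = 7921
plot 13: 7921 + 665 = 8586
plot 14: 8586 + 665 = 9251
plot 15: 9251 + 665 = 9916
plot 16: 9916 + 665 = 10581
plot 17: 10581 + 665 = 11246
plot 18: 11246 + 665 = 11911

606, 1271, 1936, 2601, 3266, 3931, 4596, 5261, 5926, 6591, 7256, 7921, 8586, 9251, 9916, 10581, 11246, 11911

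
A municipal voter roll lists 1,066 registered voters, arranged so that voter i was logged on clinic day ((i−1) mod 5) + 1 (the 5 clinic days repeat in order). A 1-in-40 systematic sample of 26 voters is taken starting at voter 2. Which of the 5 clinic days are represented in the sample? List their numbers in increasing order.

2

Consecutive selections differ by k = 40, so their clinic day numbers differ by 40 mod 5 = 0.
gcd(40, 5) = 5, so the sample visits 5/5 = 1 distinct residues mod 5.
Start 2 is clinic day 2; the clinic days hit are 2.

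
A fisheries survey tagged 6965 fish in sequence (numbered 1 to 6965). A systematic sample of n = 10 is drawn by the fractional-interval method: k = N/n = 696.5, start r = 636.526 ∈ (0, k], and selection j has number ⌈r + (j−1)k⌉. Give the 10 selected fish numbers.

637, 1334, 2030, 2727, 3423, 4120, 4816, 5513, 6209, 6906

j=1: r + 0k = 636.526 → ⌈·⌉ = 637
j=2: r + 1k = 1333.026 → ⌈·⌉ = 1334
j=3: r + 2k = 2029.526 → ⌈·⌉ = 2030
j=4: r + 3k = 2726.026 → ⌈·⌉ = 2727
j=5: r + 4k = 3422.526 → ⌈·⌉ = 3423
j=6: r + 5k = 4119.026 → ⌈·⌉ = 4120
j=7: r + 6k = 4815.526 → ⌈·⌉ = 4816
j=8: r + 7k = 5512.026 → ⌈·⌉ = 5513
j=9: r + 8k = 6208.526 → ⌈·⌉ = 6209
j=10: r + 9k = 6905.026 → ⌈·⌉ = 6906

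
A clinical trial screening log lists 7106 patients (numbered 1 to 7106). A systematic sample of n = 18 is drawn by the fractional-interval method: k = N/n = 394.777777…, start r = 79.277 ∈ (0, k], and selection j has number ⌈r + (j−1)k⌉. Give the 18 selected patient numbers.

80, 475, 869, 1264, 1659, 2054, 2448, 2843, 3238, 3633, 4028, 4422, 4817, 5212, 5607, 6001, 6396, 6791

j=1: r + 0k = 79.277 → ⌈·⌉ = 80
j=2: r + 1k = 474.054777… → ⌈·⌉ = 475
j=3: r + 2k = 868.832555… → ⌈·⌉ = 869
j=4: r + 3k = 1263.610333… → ⌈·⌉ = 1264
j=5: r + 4k = 1658.388111… → ⌈·⌉ = 1659
j=6: r + 5k = 2053.165888… → ⌈·⌉ = 2054
j=7: r + 6k = 2447.943666… → ⌈·⌉ = 2448
j=8: r + 7k = 2842.721444… → ⌈·⌉ = 2843
j=9: r + 8k = 3237.499222… → ⌈·⌉ = 3238
j=10: r + 9k = 3632.277 → ⌈·⌉ = 3633
j=11: r + 10k = 4027.054777… → ⌈·⌉ = 4028
j=12: r + 11k = 4421.832555… → ⌈·⌉ = 4422
j=13: r + 12k = 4816.610333… → ⌈·⌉ = 4817
j=14: r + 13k = 5211.388111… → ⌈·⌉ = 5212
j=15: r + 14k = 5606.165888… → ⌈·⌉ = 5607
j=16: r + 15k = 6000.943666… → ⌈·⌉ = 6001
j=17: r + 16k = 6395.721444… → ⌈·⌉ = 6396
j=18: r + 17k = 6790.499222… → ⌈·⌉ = 6791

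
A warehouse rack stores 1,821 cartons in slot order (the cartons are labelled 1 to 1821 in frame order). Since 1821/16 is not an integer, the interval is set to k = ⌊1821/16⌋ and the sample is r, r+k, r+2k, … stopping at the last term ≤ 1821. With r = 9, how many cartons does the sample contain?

k = ⌊1821/16⌋ = 113
Achieved size = ⌊(1821 − 9)/113⌋ + 1 = ⌊1812/113⌋ + 1 = 16 + 1 = 17
(last selection: 9 + 16×113 = 1817 ≤ 1821; next would be 1930 > 1821)

17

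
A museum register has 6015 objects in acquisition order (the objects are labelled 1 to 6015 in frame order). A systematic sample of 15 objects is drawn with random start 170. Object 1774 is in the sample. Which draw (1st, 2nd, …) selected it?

k = 6015/15 = 401
position = (1774 − 170)/401 + 1 = 1604/401 + 1 = 4 + 1 = 5

5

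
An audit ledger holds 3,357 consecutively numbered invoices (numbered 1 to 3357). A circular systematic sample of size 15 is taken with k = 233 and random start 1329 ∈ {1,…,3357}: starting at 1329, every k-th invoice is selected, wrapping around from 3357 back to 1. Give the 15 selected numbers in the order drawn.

Selection 1: 1329
Selection 2: 1329 + 233 = 1562
Selection 3: 1562 + 233 = 1795
Selection 4: 1795 + 233 = 2028
Selection 5: 2028 + 233 = 2261
Selection 6: 2261 + 233 = 2494
Selection 7: 2494 + 233 = 2727
Selection 8: 2727 + 233 = 2960
Selection 9: 2960 + 233 = 3193
Selection 10: 3193 + 233 = 3426 → 3426 − 3357 = 69
Selection 11: 69 + 233 = 302
Selection 12: 302 + 233 = 535
Selection 13: 535 + 233 = 768
Selection 14: 768 + 233 = 1001
Selection 15: 1001 + 233 = 1234

1329, 1562, 1795, 2028, 2261, 2494, 2727, 2960, 3193, 69, 302, 535, 768, 1001, 1234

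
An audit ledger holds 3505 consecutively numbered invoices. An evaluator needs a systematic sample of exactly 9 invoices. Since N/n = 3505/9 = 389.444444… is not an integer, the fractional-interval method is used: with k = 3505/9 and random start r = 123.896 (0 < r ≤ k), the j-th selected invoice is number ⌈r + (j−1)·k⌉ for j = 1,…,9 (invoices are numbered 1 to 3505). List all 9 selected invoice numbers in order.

j=1: r + 0k = 123.896 → ⌈·⌉ = 124
j=2: r + 1k = 513.340444… → ⌈·⌉ = 514
j=3: r + 2k = 902.784888… → ⌈·⌉ = 903
j=4: r + 3k = 1292.229333… → ⌈·⌉ = 1293
j=5: r + 4k = 1681.673777… → ⌈·⌉ = 1682
j=6: r + 5k = 2071.118222… → ⌈·⌉ = 2072
j=7: r + 6k = 2460.562666… → ⌈·⌉ = 2461
j=8: r + 7k = 2850.007111… → ⌈·⌉ = 2851
j=9: r + 8k = 3239.451555… → ⌈·⌉ = 3240

124, 514, 903, 1293, 1682, 2072, 2461, 2851, 3240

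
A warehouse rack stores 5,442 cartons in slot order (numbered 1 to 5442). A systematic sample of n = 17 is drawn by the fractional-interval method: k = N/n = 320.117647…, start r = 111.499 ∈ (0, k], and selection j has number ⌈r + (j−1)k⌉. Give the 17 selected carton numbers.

j=1: r + 0k = 111.499 → ⌈·⌉ = 112
j=2: r + 1k = 431.616647… → ⌈·⌉ = 432
j=3: r + 2k = 751.734294… → ⌈·⌉ = 752
j=4: r + 3k = 1071.851941… → ⌈·⌉ = 1072
j=5: r + 4k = 1391.969588… → ⌈·⌉ = 1392
j=6: r + 5k = 1712.087235… → ⌈·⌉ = 1713
j=7: r + 6k = 2032.204882… → ⌈·⌉ = 2033
j=8: r + 7k = 2352.322529… → ⌈·⌉ = 2353
j=9: r + 8k = 2672.440176… → ⌈·⌉ = 2673
j=10: r + 9k = 2992.557823… → ⌈·⌉ = 2993
j=11: r + 10k = 3312.675470… → ⌈·⌉ = 3313
j=12: r + 11k = 3632.793117… → ⌈·⌉ = 3633
j=13: r + 12k = 3952.910764… → ⌈·⌉ = 3953
j=14: r + 13k = 4273.028411… → ⌈·⌉ = 4274
j=15: r + 14k = 4593.146058… → ⌈·⌉ = 4594
j=16: r + 15k = 4913.263705… → ⌈·⌉ = 4914
j=17: r + 16k = 5233.381352… → ⌈·⌉ = 5234

112, 432, 752, 1072, 1392, 1713, 2033, 2353, 2673, 2993, 3313, 3633, 3953, 4274, 4594, 4914, 5234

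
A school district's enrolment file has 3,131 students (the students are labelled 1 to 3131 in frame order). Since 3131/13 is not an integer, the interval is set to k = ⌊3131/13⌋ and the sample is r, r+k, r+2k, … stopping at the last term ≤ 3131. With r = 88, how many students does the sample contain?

k = ⌊3131/13⌋ = 240
Achieved size = ⌊(3131 − 88)/240⌋ + 1 = ⌊3043/240⌋ + 1 = 12 + 1 = 13
(last selection: 88 + 12×240 = 2968 ≤ 3131; next would be 3208 > 3131)

13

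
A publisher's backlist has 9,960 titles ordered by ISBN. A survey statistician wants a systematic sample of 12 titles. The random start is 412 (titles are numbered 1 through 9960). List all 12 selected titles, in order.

412, 1242, 2072, 2902, 3732, 4562, 5392, 6222, 7052, 7882, 8712, 9542

k = N/n = 9960/12 = 830
title 1: 412
title 2: 412 + 830 = 1242
title 3: 1242 + 830 = 2072
title 4: 2072 + 830 = 2902
title 5: 2902 + 830 = 3732
title 6: 3732 + 830 = 4562
title 7: 4562 + 830 = 5392
title 8: 5392 + 830 = 6222
title 9: 6222 + 830 = 7052
title 10: 7052 + 830 = 7882
title 11: 7882 + 830 = 8712
title 12: 8712 + 830 = 9542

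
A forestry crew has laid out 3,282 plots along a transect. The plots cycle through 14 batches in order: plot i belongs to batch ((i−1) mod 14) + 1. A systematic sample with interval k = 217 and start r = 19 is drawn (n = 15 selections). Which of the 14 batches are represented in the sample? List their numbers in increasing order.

Consecutive selections differ by k = 217, so their batch numbers differ by 217 mod 14 = 7.
gcd(217, 14) = 7, so the sample visits 14/7 = 2 distinct residues mod 14.
Start 19 is batch 5; the batches hit are 5, 12.

5, 12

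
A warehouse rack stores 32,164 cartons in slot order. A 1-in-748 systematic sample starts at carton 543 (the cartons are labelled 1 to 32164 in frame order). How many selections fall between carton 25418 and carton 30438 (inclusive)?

6

k = 748
First selection ≥ 25418: 543 + ⌈(25418−543)/748⌉·748 = 543 + 34×748 = 25975
Last selection ≤ 30438: 543 + ⌊(30438−543)/748⌋·748 = 543 + 39×748 = 29715
Count = 39 − 34 + 1 = 6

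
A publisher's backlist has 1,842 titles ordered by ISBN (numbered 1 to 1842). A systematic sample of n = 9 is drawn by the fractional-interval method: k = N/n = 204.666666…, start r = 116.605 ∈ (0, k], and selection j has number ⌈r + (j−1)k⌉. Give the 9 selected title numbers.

117, 322, 526, 731, 936, 1140, 1345, 1550, 1754

j=1: r + 0k = 116.605 → ⌈·⌉ = 117
j=2: r + 1k = 321.271666… → ⌈·⌉ = 322
j=3: r + 2k = 525.938333… → ⌈·⌉ = 526
j=4: r + 3k = 730.605 → ⌈·⌉ = 731
j=5: r + 4k = 935.271666… → ⌈·⌉ = 936
j=6: r + 5k = 1139.938333… → ⌈·⌉ = 1140
j=7: r + 6k = 1344.605 → ⌈·⌉ = 1345
j=8: r + 7k = 1549.271666… → ⌈·⌉ = 1550
j=9: r + 8k = 1753.938333… → ⌈·⌉ = 1754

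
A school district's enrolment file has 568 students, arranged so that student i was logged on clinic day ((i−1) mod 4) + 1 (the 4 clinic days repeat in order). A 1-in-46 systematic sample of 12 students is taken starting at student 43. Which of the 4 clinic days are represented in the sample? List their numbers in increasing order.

Consecutive selections differ by k = 46, so their clinic day numbers differ by 46 mod 4 = 2.
gcd(46, 4) = 2, so the sample visits 4/2 = 2 distinct residues mod 4.
Start 43 is clinic day 3; the clinic days hit are 1, 3.

1, 3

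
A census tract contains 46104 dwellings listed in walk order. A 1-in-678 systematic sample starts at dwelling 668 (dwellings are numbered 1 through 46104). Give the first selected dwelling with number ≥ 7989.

8126

k = 678
Steps past start: ⌈(7989 − 668)/678⌉ = ⌈7321/678⌉ = 11
Selected dwelling: 668 + 11×678 = 8126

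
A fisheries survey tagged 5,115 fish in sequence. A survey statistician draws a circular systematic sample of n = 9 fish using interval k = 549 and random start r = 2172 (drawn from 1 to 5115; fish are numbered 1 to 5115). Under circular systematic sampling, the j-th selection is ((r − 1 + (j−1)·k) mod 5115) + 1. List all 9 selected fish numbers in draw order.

Selection 1: 2172
Selection 2: 2172 + 549 = 2721
Selection 3: 2721 + 549 = 3270
Selection 4: 3270 + 549 = 3819
Selection 5: 3819 + 549 = 4368
Selection 6: 4368 + 549 = 4917
Selection 7: 4917 + 549 = 5466 → 5466 − 5115 = 351
Selection 8: 351 + 549 = 900
Selection 9: 900 + 549 = 1449

2172, 2721, 3270, 3819, 4368, 4917, 351, 900, 1449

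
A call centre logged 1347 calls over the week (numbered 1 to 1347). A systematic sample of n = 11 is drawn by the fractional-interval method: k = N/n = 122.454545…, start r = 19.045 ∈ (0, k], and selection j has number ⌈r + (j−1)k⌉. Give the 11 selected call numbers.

20, 142, 264, 387, 509, 632, 754, 877, 999, 1122, 1244

j=1: r + 0k = 19.045 → ⌈·⌉ = 20
j=2: r + 1k = 141.499545… → ⌈·⌉ = 142
j=3: r + 2k = 263.954090… → ⌈·⌉ = 264
j=4: r + 3k = 386.408636… → ⌈·⌉ = 387
j=5: r + 4k = 508.863181… → ⌈·⌉ = 509
j=6: r + 5k = 631.317727… → ⌈·⌉ = 632
j=7: r + 6k = 753.772272… → ⌈·⌉ = 754
j=8: r + 7k = 876.226818… → ⌈·⌉ = 877
j=9: r + 8k = 998.681363… → ⌈·⌉ = 999
j=10: r + 9k = 1121.135909… → ⌈·⌉ = 1122
j=11: r + 10k = 1243.590454… → ⌈·⌉ = 1244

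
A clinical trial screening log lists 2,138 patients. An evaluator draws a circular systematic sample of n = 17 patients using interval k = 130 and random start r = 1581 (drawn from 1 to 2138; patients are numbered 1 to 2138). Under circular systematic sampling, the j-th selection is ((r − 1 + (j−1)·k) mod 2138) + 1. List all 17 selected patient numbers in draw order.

1581, 1711, 1841, 1971, 2101, 93, 223, 353, 483, 613, 743, 873, 1003, 1133, 1263, 1393, 1523

Selection 1: 1581
Selection 2: 1581 + 130 = 1711
Selection 3: 1711 + 130 = 1841
Selection 4: 1841 + 130 = 1971
Selection 5: 1971 + 130 = 2101
Selection 6: 2101 + 130 = 2231 → 2231 − 2138 = 93
Selection 7: 93 + 130 = 223
Selection 8: 223 + 130 = 353
Selection 9: 353 + 130 = 483
Selection 10: 483 + 130 = 613
Selection 11: 613 + 130 = 743
Selection 12: 743 + 130 = 873
Selection 13: 873 + 130 = 1003
Selection 14: 1003 + 130 = 1133
Selection 15: 1133 + 130 = 1263
Selection 16: 1263 + 130 = 1393
Selection 17: 1393 + 130 = 1523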